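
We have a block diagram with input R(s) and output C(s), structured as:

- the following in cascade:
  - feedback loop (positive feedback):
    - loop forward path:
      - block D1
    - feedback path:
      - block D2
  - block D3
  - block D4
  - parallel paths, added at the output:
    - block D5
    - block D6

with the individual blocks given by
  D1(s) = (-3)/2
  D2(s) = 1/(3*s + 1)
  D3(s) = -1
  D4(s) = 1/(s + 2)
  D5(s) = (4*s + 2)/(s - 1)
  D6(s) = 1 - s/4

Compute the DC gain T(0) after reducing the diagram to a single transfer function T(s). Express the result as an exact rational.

Step 1: collapse the loop (D1 forward, D2 return) = (-9*s - 3)/(6*s + 5)
Step 2: reduce the parallel group D5, D6 = (-s^2 + 21*s + 4)/(4*s - 4)
Step 3: reduce the series chain [D1/(1-D1*D2)], D3, D4, (D5+D6) = (-9*s^3 + 186*s^2 + 99*s + 12)/(24*s^3 + 44*s^2 - 28*s - 40)
Evaluating the step-3 result (the overall T(s)) at s = 0 gives T(0) = 12/(-40) = -3/10.

Answer: -3/10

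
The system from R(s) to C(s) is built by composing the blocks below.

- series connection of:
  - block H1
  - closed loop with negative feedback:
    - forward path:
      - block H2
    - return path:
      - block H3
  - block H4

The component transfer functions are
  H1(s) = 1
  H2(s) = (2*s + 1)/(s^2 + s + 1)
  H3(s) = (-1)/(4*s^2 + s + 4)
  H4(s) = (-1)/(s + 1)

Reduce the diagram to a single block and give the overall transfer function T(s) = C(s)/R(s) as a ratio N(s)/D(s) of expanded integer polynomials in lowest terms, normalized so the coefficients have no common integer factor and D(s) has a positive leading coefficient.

Reducing step by step:

Step 1: reduce the feedback loop with forward H2 and return H3 -> (8*s^3 + 6*s^2 + 9*s + 4)/(4*s^4 + 5*s^3 + 9*s^2 + 3*s + 3)
Step 2: combine H1, [H2/(1+H2*H3)], H4 in series: this yields T(s), and no further normalization is needed

Answer: (-8*s^3 - 6*s^2 - 9*s - 4)/(4*s^5 + 9*s^4 + 14*s^3 + 12*s^2 + 6*s + 3)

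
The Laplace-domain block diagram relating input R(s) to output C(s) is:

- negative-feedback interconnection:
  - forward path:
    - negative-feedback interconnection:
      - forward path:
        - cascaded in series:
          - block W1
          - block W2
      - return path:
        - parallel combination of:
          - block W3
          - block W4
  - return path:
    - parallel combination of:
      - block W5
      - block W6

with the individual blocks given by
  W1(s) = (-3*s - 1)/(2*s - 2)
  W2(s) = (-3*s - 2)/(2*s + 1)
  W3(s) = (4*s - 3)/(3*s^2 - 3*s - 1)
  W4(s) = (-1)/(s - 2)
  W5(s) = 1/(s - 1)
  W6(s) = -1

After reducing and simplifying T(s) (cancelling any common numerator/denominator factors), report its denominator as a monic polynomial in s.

(1) multiply W1, W2 (series): (9*s^2 + 9*s + 2)/(4*s^2 - 2*s - 2)
(2) add W3, W4 (parallel): (s^2 - 8*s + 7)/(3*s^3 - 9*s^2 + 5*s + 2)
(3) collapse the loop ((W1*W2) forward, (W3+W4) return): (27*s^5 - 54*s^4 - 30*s^3 + 45*s^2 + 28*s + 4)/(12*s^5 - 33*s^4 - 31*s^3 + 9*s^2 + 33*s + 10)
(4) sum the parallel branches W5, W6: (2 - s)/(s - 1)
(5) apply the feedback formula to [(W1*W2)/(1+(W1*W2)*(W3+W4))], (W5+W6): (-27*s^6 + 81*s^5 - 24*s^4 - 75*s^3 + 17*s^2 + 24*s + 4)/(15*s^6 - 63*s^5 + 76*s^4 + 65*s^3 - 86*s^2 - 29*s + 2)
No further cancellation is possible in the step-5 result, so that is T(s). Its denominator becomes monic after dividing by the leading coefficient 15.

Final answer: s^6 - 21*s^5/5 + 76*s^4/15 + 13*s^3/3 - 86*s^2/15 - 29*s/15 + 2/15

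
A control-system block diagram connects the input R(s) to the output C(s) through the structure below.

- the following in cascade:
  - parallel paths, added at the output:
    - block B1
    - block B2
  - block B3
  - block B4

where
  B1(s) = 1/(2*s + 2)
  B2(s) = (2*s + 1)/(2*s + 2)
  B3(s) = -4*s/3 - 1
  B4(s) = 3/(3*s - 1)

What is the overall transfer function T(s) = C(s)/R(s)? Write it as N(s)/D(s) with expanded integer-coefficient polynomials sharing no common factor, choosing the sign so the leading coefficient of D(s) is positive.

Step 1 - parallel reduction of B1, B2 gives 1
Step 2 - series reduction of (B1+B2), B3, B4 - this is the overall T(s), already in the required normalized form

Hence the answer: (-4*s - 3)/(3*s - 1)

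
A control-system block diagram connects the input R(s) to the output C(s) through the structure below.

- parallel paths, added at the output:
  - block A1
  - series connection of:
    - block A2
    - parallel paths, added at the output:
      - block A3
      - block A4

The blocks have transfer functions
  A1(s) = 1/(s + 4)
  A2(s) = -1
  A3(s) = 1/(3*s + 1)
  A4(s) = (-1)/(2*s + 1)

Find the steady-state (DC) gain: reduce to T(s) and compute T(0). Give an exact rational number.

First reduce the diagram to T(s).

(1) combine A3, A4 in parallel; result (-s)/(6*s^2 + 5*s + 1)
(2) reduce the series chain A2, (A3+A4); result s/(6*s^2 + 5*s + 1)
(3) add A1, (A2*(A3+A4)) (parallel); result (7*s^2 + 9*s + 1)/(6*s^3 + 29*s^2 + 21*s + 4)
Evaluating the step-3 result (the overall T(s)) at s = 0 gives T(0) = 1/4.

Answer: 1/4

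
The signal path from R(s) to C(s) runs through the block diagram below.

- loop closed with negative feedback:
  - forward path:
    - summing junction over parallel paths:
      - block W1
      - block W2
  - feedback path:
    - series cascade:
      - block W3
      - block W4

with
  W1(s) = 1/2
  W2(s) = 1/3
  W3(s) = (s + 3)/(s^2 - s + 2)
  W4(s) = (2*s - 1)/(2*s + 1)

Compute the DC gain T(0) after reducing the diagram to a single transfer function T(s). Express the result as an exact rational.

Step 1. add W1, W2 (parallel) = 5/6
Step 2. multiply W3, W4 (series) = (2*s^2 + 5*s - 3)/(2*s^3 - s^2 + 3*s + 2)
Step 3. close the feedback loop around (W1+W2), (W3*W4) = (10*s^3 - 5*s^2 + 15*s + 10)/(12*s^3 + 4*s^2 + 43*s - 3)
DC gain: substitute s = 0 into T(s) from step 3: T(0) = 10/(-3) = -10/3.

Hence the answer: -10/3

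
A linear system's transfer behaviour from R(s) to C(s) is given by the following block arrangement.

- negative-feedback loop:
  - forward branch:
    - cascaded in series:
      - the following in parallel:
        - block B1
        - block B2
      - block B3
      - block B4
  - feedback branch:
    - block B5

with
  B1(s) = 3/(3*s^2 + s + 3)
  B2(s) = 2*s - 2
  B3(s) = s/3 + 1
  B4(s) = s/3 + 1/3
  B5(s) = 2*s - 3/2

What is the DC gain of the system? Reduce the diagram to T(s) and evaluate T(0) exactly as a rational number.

Reducing step by step:

[1] parallel reduction of B1, B2: (6*s^3 - 4*s^2 + 4*s - 3)/(3*s^2 + s + 3)
[2] reduce the series chain (B1+B2), B3, B4: (6*s^5 + 20*s^4 + 6*s^3 + s^2 - 9)/(27*s^2 + 9*s + 27)
[3] reduce the feedback loop with forward ((B1+B2)*B3*B4) and return B5: (12*s^5 + 40*s^4 + 12*s^3 + 2*s^2 - 18)/(24*s^6 + 62*s^5 - 36*s^4 - 14*s^3 + 51*s^2 - 18*s + 81)
Step 3 gives the overall T(s). Then T(0) = -18/81 = -2/9.

Answer: -2/9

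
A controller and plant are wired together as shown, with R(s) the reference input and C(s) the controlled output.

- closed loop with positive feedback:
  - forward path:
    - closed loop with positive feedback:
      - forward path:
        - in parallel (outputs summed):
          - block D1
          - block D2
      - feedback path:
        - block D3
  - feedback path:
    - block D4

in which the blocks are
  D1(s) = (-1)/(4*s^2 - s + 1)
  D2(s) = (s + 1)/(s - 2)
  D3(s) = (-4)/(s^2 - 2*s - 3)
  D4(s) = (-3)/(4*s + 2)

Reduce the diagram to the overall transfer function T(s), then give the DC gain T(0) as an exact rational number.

Reducing step by step:

Step 1: combine D1, D2 in parallel gives (4*s^3 + 3*s^2 - s + 3)/(4*s^3 - 9*s^2 + 3*s - 2)
Step 2: apply the feedback formula to (D1+D2), D3 gives (4*s^5 - 5*s^4 - 19*s^3 - 4*s^2 - 3*s - 9)/(4*s^5 - 17*s^4 + 25*s^3 + 31*s^2 - 9*s + 18)
Step 3: feedback reduction of [(D1+D2)/(1-(D1+D2)*D3)], D4 gives (16*s^6 - 12*s^5 - 86*s^4 - 54*s^3 - 20*s^2 - 42*s - 18)/(16*s^6 - 48*s^5 + 51*s^4 + 117*s^3 + 14*s^2 + 45*s + 9)
DC gain: substitute s = 0 into T(s) from step 3: T(0) = -18/9 = -2.

Answer: -2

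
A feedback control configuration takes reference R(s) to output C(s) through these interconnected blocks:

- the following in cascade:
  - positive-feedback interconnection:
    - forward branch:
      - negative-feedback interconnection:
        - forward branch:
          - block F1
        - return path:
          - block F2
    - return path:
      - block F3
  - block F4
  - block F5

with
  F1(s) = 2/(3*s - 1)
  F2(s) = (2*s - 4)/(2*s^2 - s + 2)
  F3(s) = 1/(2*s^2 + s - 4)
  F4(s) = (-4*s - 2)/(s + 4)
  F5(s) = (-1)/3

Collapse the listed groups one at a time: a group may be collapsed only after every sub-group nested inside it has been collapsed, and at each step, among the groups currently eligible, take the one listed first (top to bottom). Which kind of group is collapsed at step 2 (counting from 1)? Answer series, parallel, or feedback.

Step 1 - close the feedback loop around F1, F2
Step 2 - reduce the feedback loop with forward [F1/(1+F1*F2)] and return F3
Step 3 - multiply [[F1/(1+F1*F2)]/(1-[F1/(1+F1*F2)]*F3)], F4, F5 (series)
At step 2 the group reduced is feedback.

Answer: feedback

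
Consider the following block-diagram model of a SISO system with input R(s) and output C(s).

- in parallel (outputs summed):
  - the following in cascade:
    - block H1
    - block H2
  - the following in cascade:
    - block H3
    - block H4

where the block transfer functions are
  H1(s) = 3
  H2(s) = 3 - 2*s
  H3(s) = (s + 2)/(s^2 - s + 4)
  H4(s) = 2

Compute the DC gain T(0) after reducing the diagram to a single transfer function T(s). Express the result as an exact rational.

Step 1 - reduce the series chain H1, H2 = 9 - 6*s
Step 2 - cascade H3, H4 = (2*s + 4)/(s^2 - s + 4)
Step 3 - parallel reduction of (H1*H2), (H3*H4) = (-6*s^3 + 15*s^2 - 31*s + 40)/(s^2 - s + 4)
That last expression is T(s); at s = 0 only the constant terms survive, so T(0) = 40/4 = 10.

Hence the answer: 10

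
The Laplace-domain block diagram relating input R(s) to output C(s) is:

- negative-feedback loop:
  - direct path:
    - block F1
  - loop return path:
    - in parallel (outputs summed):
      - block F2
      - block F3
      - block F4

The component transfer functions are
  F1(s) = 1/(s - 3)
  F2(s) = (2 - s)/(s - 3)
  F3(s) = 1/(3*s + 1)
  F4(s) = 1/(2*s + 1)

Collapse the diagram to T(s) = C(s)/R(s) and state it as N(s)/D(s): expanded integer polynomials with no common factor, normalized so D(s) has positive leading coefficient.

1. combine F2, F3, F4 in parallel: (-6*s^3 + 12*s^2 - 4*s - 4)/(6*s^3 - 13*s^2 - 14*s - 3)
2. reduce the feedback loop with forward F1 and return (F2+F3+F4): this yields T(s), and no further normalization is needed

Final answer: (6*s^3 - 13*s^2 - 14*s - 3)/(6*s^4 - 37*s^3 + 37*s^2 + 35*s + 5)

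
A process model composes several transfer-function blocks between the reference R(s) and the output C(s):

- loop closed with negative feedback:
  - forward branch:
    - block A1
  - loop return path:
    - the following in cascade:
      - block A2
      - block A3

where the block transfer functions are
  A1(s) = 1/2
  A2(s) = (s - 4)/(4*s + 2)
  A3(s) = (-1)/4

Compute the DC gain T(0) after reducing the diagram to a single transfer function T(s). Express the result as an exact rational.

[1] combine A2, A3 in series; result (4 - s)/(16*s + 8)
[2] feedback reduction of A1, (A2*A3); result (16*s + 8)/(31*s + 20)
The step-2 result is T(s). Setting s = 0: T(0) = 8/20 = 2/5.

Final answer: 2/5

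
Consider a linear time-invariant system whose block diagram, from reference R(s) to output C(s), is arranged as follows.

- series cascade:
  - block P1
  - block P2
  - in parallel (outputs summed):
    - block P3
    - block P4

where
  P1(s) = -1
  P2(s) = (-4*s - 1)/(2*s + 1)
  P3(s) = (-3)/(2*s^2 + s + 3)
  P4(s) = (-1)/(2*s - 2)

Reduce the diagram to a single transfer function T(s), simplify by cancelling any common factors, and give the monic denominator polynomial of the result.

Reducing step by step:

Step 1. parallel reduction of P3, P4 -> (-2*s^2 - 7*s + 3)/(4*s^3 - 2*s^2 + 4*s - 6)
Step 2. series reduction of P1, P2, (P3+P4) -> (-8*s^3 - 30*s^2 + 5*s + 3)/(8*s^4 + 6*s^2 - 8*s - 6)
T(s) is the step-2 result (common factors already cancelled). Leading coefficient of the denominator: 8. Divide through by 8 for the monic polynomial.

Answer: s^4 + 3*s^2/4 - s - 3/4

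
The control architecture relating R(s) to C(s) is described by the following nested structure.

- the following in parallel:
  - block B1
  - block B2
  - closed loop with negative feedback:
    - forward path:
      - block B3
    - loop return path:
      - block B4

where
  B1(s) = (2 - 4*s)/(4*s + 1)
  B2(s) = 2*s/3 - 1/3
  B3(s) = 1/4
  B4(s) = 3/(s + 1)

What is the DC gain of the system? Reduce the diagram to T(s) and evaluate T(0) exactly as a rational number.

Reducing step by step:

(1) collapse the loop (B3 forward, B4 return) = (s + 1)/(4*s + 7)
(2) combine B1, B2, [B3/(1+B3*B4)] in parallel = (32*s^3 + 12*s^2 - 63*s + 38)/(48*s^2 + 96*s + 21)
The step-2 result is T(s). Setting s = 0: T(0) = 38/21.

Answer: 38/21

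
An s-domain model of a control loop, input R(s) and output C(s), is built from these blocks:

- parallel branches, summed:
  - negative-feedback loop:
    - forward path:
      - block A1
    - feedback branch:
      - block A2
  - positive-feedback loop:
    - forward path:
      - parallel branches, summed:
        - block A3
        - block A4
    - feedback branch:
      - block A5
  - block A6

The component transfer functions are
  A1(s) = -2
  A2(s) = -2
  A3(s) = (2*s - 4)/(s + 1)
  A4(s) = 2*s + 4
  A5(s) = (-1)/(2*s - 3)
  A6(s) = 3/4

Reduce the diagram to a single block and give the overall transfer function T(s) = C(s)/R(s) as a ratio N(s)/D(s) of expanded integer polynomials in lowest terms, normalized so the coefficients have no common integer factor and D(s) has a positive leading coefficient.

[1] feedback reduction of A1, A2, giving (-2)/5
[2] reduce the parallel group A3, A4, giving (2*s^2 + 8*s)/(s + 1)
[3] close the feedback loop around (A3+A4), A5, giving (4*s^3 + 10*s^2 - 24*s)/(4*s^2 + 7*s - 3)
[4] combine [A1/(1+A1*A2)], [(A3+A4)/(1-(A3+A4)*A5)], A6 in parallel - this is the overall T(s), already in the required normalized form

Final answer: (80*s^3 + 228*s^2 - 431*s - 21)/(80*s^2 + 140*s - 60)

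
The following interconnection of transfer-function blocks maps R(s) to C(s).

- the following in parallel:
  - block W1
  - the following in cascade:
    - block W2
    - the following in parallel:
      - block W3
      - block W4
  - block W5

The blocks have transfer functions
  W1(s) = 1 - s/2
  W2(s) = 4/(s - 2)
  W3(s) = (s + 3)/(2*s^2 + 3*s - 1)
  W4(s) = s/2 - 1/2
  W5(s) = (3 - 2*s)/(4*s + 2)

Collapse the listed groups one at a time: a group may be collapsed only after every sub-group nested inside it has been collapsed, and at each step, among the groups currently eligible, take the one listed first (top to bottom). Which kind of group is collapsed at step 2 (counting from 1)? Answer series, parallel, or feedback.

Reducing step by step:

[1] reduce the parallel group W3, W4
[2] series reduction of W2, (W3+W4)
[3] add W1, (W2*(W3+W4)), W5 (parallel)
Step 2 collapses a series group.

Answer: series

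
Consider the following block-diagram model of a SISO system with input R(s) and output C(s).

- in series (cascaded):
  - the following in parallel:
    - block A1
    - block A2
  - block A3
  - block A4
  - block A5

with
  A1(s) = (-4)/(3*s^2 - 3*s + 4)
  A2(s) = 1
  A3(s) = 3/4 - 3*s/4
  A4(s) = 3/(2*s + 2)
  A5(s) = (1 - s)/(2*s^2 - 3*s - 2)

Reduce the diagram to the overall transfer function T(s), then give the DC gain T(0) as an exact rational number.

Answer: 0

Working:
Step 1. reduce the parallel group A1, A2: (3*s^2 - 3*s)/(3*s^2 - 3*s + 4)
Step 2. cascade (A1+A2), A3, A4, A5: (27*s^4 - 81*s^3 + 81*s^2 - 27*s)/(48*s^5 - 72*s^4 - 32*s^3 + 40*s^2 - 112*s - 64)
Evaluating the step-2 result (the overall T(s)) at s = 0 gives T(0) = 0/(-64) = 0.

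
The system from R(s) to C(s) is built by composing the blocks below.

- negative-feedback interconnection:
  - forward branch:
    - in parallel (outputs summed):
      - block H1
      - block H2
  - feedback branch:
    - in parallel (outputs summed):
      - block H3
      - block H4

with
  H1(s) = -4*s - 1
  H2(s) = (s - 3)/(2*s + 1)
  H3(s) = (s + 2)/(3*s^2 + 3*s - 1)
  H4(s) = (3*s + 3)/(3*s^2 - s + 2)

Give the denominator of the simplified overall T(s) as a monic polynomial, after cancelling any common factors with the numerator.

[1] reduce the parallel group H1, H2, giving (-8*s^2 - 5*s - 4)/(2*s + 1)
[2] parallel reduction of H3, H4, giving (12*s^3 + 23*s^2 + 6*s + 1)/(9*s^4 + 6*s^3 + 7*s - 2)
[3] feedback reduction of (H1+H2), (H3+H4), giving (72*s^6 + 93*s^5 + 66*s^4 + 80*s^3 + 19*s^2 + 18*s - 8)/(78*s^5 + 223*s^4 + 205*s^3 + 116*s^2 + 26*s + 6)
The result of step 3 is T(s) in lowest terms. Its denominator has leading coefficient 78; dividing the denominator through by 78 makes it monic.

Final answer: s^5 + 223*s^4/78 + 205*s^3/78 + 58*s^2/39 + s/3 + 1/13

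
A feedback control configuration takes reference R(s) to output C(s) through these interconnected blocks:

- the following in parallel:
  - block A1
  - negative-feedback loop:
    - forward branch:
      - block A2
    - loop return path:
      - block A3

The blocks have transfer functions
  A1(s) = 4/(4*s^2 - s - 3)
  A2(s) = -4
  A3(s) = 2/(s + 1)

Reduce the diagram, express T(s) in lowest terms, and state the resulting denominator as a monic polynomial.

The answer is s^3 - 29*s^2/4 + s + 21/4.

Reasoning:
(1) reduce the feedback loop with forward A2 and return A3, giving (-4*s - 4)/(s - 7)
(2) parallel reduction of A1, [A2/(1+A2*A3)], giving (-16*s^3 - 12*s^2 + 20*s - 16)/(4*s^3 - 29*s^2 + 4*s + 21)
The result of step 2 is T(s) in lowest terms. Its denominator has leading coefficient 4; dividing the denominator through by 4 makes it monic.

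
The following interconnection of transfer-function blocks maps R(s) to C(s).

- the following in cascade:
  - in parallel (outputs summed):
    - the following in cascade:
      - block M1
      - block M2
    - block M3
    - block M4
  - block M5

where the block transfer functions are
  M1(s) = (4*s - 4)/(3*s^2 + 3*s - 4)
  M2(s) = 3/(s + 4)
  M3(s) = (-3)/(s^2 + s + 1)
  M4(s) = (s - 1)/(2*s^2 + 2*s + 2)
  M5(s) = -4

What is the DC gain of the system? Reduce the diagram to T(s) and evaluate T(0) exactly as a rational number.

Answer: 11

Working:
Step 1: combine M1, M2 in series = (12*s - 12)/(3*s^3 + 15*s^2 + 8*s - 16)
Step 2: combine (M1*M2), M3, M4 in parallel = (3*s^4 + 18*s^3 - 97*s^2 - 72*s + 88)/(6*s^5 + 36*s^4 + 52*s^3 + 14*s^2 - 16*s - 32)
Step 3: combine ((M1*M2)+M3+M4), M5 in series = (-6*s^4 - 36*s^3 + 194*s^2 + 144*s - 176)/(3*s^5 + 18*s^4 + 26*s^3 + 7*s^2 - 8*s - 16)
The step-3 result is T(s). Setting s = 0: T(0) = -176/(-16) = 11.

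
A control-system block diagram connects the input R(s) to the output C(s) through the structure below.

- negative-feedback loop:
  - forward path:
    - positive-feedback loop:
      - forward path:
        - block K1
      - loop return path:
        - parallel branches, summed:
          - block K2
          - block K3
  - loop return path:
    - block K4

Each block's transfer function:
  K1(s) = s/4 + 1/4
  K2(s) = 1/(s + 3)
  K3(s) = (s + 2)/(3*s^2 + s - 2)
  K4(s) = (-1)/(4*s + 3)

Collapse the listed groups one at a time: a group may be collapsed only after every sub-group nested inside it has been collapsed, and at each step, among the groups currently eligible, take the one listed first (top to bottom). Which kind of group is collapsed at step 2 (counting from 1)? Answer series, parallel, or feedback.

Answer: feedback

Working:
Step 1: combine K2, K3 in parallel
Step 2: close the feedback loop around K1, (K2+K3)
Step 3: feedback reduction of [K1/(1-K1*(K2+K3))], K4
Step 2 collapses a feedback group.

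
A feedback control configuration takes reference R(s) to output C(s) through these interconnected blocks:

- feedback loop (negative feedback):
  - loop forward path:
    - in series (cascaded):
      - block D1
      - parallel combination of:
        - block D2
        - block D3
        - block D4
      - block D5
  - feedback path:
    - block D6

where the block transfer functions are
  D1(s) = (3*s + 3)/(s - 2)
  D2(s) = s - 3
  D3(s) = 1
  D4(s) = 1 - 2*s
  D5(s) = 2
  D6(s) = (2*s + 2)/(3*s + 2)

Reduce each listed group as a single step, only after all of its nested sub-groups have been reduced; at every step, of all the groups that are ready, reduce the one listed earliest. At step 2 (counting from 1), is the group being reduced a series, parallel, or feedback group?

Step 1 - reduce the parallel group D2, D3, D4
Step 2 - series reduction of D1, (D2+D3+D4), D5
Step 3 - reduce the feedback loop with forward (D1*(D2+D3+D4)*D5) and return D6
The group at step 2 is a series group.

Final answer: series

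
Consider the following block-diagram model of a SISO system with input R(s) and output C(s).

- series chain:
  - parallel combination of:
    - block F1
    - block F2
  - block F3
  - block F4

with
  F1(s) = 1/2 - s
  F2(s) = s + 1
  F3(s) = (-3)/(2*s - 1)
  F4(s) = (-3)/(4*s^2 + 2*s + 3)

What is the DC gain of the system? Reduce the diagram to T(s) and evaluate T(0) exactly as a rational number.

Reducing step by step:

[1] parallel reduction of F1, F2 -> 3/2
[2] combine (F1+F2), F3, F4 in series -> 27/(16*s^3 + 8*s - 6)
Evaluating the step-2 result (the overall T(s)) at s = 0 gives T(0) = 27/(-6) = -9/2.

Answer: -9/2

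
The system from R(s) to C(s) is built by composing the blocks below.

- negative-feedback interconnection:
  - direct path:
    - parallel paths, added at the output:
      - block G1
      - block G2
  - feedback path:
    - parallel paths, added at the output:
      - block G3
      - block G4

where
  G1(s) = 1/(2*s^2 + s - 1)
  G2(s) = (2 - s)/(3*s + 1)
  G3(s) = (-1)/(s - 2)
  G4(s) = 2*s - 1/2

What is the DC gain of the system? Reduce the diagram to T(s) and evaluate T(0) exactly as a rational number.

First reduce the diagram to T(s).

Step 1. reduce the parallel group G1, G2 -> (-2*s^3 + 3*s^2 + 6*s - 1)/(6*s^3 + 5*s^2 - 2*s - 1)
Step 2. reduce the parallel group G3, G4 -> (4*s^2 - 9*s)/(2*s - 4)
Step 3. reduce the feedback loop with forward (G1+G2) and return (G3+G4) -> (4*s^4 - 14*s^3 + 26*s - 4)/(8*s^5 - 42*s^4 + 17*s^3 + 82*s^2 - 15*s - 4)
That last expression is T(s); at s = 0 only the constant terms survive, so T(0) = -4/(-4) = 1.

Answer: 1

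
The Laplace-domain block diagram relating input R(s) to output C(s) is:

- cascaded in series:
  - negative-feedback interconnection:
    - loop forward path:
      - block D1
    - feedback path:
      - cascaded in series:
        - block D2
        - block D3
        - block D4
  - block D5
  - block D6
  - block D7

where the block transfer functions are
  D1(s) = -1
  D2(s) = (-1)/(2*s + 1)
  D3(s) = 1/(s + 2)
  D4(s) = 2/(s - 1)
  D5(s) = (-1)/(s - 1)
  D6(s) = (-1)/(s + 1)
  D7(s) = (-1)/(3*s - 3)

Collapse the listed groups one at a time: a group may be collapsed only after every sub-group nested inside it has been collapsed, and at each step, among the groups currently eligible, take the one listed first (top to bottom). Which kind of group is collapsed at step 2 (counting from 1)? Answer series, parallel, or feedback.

Answer: feedback

Working:
Step 1: cascade D2, D3, D4
Step 2: feedback reduction of D1, (D2*D3*D4)
Step 3: series reduction of [D1/(1+D1*(D2*D3*D4))], D5, D6, D7
Step 2 collapses a feedback group.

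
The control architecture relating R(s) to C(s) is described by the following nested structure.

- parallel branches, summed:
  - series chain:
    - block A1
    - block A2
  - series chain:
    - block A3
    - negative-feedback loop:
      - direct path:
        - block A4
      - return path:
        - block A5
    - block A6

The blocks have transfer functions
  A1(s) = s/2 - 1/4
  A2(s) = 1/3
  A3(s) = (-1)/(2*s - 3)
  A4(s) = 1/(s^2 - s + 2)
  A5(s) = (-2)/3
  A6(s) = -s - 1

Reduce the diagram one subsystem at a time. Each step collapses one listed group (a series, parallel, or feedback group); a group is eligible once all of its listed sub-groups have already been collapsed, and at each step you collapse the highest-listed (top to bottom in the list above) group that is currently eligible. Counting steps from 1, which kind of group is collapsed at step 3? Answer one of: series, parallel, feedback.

Reducing step by step:

Step 1 - reduce the series chain A1, A2
Step 2 - collapse the loop (A4 forward, A5 return)
Step 3 - cascade A3, [A4/(1+A4*A5)], A6
Step 4 - combine (A1*A2), (A3*[A4/(1+A4*A5)]*A6) in parallel
Step 3: series.

Answer: series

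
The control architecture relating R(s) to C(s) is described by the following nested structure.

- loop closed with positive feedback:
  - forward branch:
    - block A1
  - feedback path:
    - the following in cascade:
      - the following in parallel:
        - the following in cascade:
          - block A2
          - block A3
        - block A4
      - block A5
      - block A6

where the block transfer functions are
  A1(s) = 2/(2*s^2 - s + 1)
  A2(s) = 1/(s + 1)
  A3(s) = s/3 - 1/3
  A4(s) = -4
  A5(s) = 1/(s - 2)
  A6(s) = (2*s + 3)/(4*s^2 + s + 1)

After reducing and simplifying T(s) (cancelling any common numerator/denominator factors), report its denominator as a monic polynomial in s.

(1) combine A2, A3 in series, giving (s - 1)/(3*s + 3)
(2) sum the parallel branches (A2*A3), A4, giving (-11*s - 13)/(3*s + 3)
(3) series reduction of ((A2*A3)+A4), A5, A6, giving (-22*s^2 - 59*s - 39)/(12*s^4 - 9*s^3 - 24*s^2 - 9*s - 6)
(4) collapse the loop (A1 forward, (((A2*A3)+A4)*A5*A6) return), giving (24*s^4 - 18*s^3 - 48*s^2 - 18*s - 12)/(24*s^6 - 30*s^5 - 27*s^4 - 3*s^3 + 17*s^2 + 115*s + 72)
Step 4 gives the fully reduced T(s), with no common factor left to cancel. The denominator's leading coefficient is 24, so divide each of its coefficients by 24 to get the monic form.

Therefore the answer is s^6 - 5*s^5/4 - 9*s^4/8 - s^3/8 + 17*s^2/24 + 115*s/24 + 3.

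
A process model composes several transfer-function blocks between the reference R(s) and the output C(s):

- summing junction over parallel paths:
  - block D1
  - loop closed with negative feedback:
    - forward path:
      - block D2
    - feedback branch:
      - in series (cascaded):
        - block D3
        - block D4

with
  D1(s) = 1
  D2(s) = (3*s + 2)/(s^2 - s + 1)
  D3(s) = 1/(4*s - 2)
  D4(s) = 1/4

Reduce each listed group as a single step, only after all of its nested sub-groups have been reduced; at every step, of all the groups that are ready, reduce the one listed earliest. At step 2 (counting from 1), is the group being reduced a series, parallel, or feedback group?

Answer: feedback

Working:
1. combine D3, D4 in series
2. collapse the loop (D2 forward, (D3*D4) return)
3. sum the parallel branches D1, [D2/(1+D2*(D3*D4))]
Step 2: feedback.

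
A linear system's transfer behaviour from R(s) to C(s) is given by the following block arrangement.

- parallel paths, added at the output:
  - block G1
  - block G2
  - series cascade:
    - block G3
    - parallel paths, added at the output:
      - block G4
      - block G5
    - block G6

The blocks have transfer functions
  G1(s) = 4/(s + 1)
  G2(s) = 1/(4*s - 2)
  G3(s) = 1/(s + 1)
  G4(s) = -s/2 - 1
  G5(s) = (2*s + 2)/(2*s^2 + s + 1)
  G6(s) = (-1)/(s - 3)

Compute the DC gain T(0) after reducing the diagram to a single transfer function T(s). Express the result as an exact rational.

1. add G4, G5 (parallel): (-2*s^3 - 5*s^2 + s + 2)/(4*s^2 + 2*s + 2)
2. reduce the series chain G3, (G4+G5), G6: (2*s^3 + 5*s^2 - s - 2)/(4*s^4 - 6*s^3 - 14*s^2 - 10*s - 6)
3. reduce the parallel group G1, G2, (G3*(G4+G5)*G6): (38*s^4 - 91*s^3 - 6*s^2 - 40*s + 23)/(8*s^5 - 16*s^4 - 22*s^3 - 6*s^2 - 2*s + 6)
Evaluating the step-3 result (the overall T(s)) at s = 0 gives T(0) = 23/6.

Therefore the answer is 23/6.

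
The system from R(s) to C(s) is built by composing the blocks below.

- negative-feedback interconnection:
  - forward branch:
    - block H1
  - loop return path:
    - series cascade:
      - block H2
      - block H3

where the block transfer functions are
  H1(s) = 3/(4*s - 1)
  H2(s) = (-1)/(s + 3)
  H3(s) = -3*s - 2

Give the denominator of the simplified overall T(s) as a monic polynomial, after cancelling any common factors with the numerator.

Answer: s^2 + 5*s + 3/4

Working:
[1] series reduction of H2, H3, giving (3*s + 2)/(s + 3)
[2] collapse the loop (H1 forward, (H2*H3) return), giving (3*s + 9)/(4*s^2 + 20*s + 3)
The result of step 2 is T(s) in lowest terms. Its denominator has leading coefficient 4; dividing the denominator through by 4 makes it monic.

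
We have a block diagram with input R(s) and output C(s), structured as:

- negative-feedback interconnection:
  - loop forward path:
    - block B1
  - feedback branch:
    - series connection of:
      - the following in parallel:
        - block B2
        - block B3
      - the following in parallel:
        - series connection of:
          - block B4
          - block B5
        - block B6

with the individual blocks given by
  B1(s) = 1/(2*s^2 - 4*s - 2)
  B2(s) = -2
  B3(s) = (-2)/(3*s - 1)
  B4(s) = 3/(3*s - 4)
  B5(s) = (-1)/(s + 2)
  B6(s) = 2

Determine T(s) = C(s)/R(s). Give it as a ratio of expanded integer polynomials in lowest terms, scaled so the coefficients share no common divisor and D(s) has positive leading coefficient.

Answer: (9*s^3 + 3*s^2 - 26*s + 8)/(18*s^5 - 30*s^4 - 118*s^3 + 90*s^2 + 134*s - 16)

Working:
(1) reduce the parallel group B2, B3: (-6*s)/(3*s - 1)
(2) reduce the series chain B4, B5: (-3)/(3*s^2 + 2*s - 8)
(3) sum the parallel branches (B4*B5), B6: (6*s^2 + 4*s - 19)/(3*s^2 + 2*s - 8)
(4) multiply (B2+B3), ((B4*B5)+B6) (series): (-36*s^3 - 24*s^2 + 114*s)/(9*s^3 + 3*s^2 - 26*s + 8)
(5) reduce the feedback loop with forward B1 and return ((B2+B3)*((B4*B5)+B6)); the result is T(s) itself (integer coefficients, no common factor, positive leading denominator coefficient)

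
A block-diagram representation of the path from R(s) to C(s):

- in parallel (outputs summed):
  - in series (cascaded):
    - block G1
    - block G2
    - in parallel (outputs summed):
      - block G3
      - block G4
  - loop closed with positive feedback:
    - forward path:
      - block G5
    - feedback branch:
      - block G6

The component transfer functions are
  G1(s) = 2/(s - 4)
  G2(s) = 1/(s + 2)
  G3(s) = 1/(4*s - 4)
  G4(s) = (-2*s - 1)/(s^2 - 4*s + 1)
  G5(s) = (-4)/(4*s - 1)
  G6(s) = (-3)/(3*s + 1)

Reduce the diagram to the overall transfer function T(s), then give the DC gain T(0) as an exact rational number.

The answer is 129/208.

Reasoning:
Step 1: sum the parallel branches G3, G4: (5 - 7*s^2)/(4*s^3 - 20*s^2 + 20*s - 4)
Step 2: combine G1, G2, (G3+G4) in series: (5 - 7*s^2)/(2*s^5 - 14*s^4 + 14*s^3 + 58*s^2 - 76*s + 16)
Step 3: collapse the loop (G5 forward, G6 return): (-12*s - 4)/(12*s^2 + s - 13)
Step 4: combine (G1*G2*(G3+G4)), [G5/(1-G5*G6)] in parallel: (-24*s^5 + 136*s^4 - 60*s^3 - 819*s^2 + 12*s + 129)/(24*s^6 - 142*s^5 - 14*s^4 + 878*s^3 - 158*s^2 - 796*s + 208)
The step-4 result is T(s). Setting s = 0: T(0) = 129/208.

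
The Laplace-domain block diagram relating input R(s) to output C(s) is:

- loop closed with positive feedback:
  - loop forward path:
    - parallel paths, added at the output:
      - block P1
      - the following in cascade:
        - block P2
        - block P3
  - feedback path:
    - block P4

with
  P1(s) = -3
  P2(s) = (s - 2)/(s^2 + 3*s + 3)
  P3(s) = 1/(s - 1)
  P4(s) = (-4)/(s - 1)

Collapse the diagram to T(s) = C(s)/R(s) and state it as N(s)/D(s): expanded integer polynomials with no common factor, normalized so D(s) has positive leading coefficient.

Answer: (-3*s^4 - 3*s^3 + 7*s^2 + 6*s - 7)/(s^4 - 11*s^3 - 26*s^2 + s + 31)

Working:
(1) combine P2, P3 in series gives (s - 2)/(s^3 + 2*s^2 - 3)
(2) parallel reduction of P1, (P2*P3) gives (-3*s^3 - 6*s^2 + s + 7)/(s^3 + 2*s^2 - 3)
(3) feedback reduction of (P1+(P2*P3)), P4: this yields T(s), and no further normalization is needed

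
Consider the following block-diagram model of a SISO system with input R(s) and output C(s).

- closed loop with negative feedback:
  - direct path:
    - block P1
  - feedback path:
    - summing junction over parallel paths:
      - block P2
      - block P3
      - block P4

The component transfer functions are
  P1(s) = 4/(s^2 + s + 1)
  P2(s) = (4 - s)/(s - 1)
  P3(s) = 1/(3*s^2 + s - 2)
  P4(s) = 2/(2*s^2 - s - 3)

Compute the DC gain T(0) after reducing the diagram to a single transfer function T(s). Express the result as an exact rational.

Step 1 - add P2, P3, P4 (parallel); result (-6*s^4 + 31*s^3 - 13*s^2 - 49*s + 31)/(6*s^4 - 13*s^3 + 13*s - 6)
Step 2 - close the feedback loop around P1, (P2+P3+P4); result (24*s^4 - 52*s^3 + 52*s - 24)/(6*s^6 - 7*s^5 - 31*s^4 + 124*s^3 - 45*s^2 - 189*s + 118)
Step 2 gives the overall T(s). Then T(0) = -24/118 = -12/59.

Hence the answer: -12/59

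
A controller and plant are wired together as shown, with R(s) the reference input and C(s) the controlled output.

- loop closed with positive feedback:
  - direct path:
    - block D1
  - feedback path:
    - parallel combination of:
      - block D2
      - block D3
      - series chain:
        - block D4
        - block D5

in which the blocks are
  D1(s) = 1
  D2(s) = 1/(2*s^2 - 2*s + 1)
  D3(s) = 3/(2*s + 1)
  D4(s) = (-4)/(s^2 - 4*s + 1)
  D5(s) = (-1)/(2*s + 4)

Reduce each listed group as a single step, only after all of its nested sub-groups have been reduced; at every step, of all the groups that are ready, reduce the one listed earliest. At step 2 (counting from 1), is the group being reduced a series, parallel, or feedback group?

1. multiply D4, D5 (series)
2. parallel reduction of D2, D3, (D4*D5)
3. close the feedback loop around D1, (D2+D3+(D4*D5))
The group at step 2 is a parallel group.

Hence the answer: parallel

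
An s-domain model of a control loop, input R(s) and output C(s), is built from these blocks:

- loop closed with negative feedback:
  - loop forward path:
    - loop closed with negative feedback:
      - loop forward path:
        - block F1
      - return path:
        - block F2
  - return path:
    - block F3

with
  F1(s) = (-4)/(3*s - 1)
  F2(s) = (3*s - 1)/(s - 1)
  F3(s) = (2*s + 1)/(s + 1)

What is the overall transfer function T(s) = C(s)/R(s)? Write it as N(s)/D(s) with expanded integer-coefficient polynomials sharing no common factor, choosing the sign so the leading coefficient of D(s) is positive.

Step 1: apply the feedback formula to F1, F2: (4 - 4*s)/(3*s^2 - 16*s + 5)
Step 2: apply the feedback formula to [F1/(1+F1*F2)], F3; the result is T(s) itself (integer coefficients, no common factor, positive leading denominator coefficient)

Therefore the answer is (4 - 4*s^2)/(3*s^3 - 21*s^2 - 7*s + 9).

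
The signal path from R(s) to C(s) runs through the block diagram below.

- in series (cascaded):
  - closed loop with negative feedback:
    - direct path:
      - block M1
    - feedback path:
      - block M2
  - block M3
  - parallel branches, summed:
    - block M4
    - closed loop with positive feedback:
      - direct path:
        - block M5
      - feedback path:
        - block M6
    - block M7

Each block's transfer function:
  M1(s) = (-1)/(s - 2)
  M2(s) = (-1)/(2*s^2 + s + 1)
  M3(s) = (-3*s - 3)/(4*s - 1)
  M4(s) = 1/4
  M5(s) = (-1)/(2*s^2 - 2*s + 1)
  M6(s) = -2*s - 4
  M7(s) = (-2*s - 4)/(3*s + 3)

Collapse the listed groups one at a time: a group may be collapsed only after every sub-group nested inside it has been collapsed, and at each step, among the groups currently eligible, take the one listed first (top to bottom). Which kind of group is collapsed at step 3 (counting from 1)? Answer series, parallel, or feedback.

1. collapse the loop (M1 forward, M2 return)
2. apply the feedback formula to M5, M6
3. add M4, [M5/(1-M5*M6)], M7 (parallel)
4. series reduction of [M1/(1+M1*M2)], M3, (M4+[M5/(1-M5*M6)]+M7)
Step 3: parallel.

Final answer: parallel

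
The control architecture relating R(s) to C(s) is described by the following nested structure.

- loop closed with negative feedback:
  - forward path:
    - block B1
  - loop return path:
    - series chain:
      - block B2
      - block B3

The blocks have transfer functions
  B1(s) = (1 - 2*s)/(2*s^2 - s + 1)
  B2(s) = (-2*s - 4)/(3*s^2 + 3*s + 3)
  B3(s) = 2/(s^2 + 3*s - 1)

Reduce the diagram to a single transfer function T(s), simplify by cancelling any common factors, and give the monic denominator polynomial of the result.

First reduce the diagram to T(s).

[1] reduce the series chain B2, B3 -> (-4*s - 8)/(3*s^4 + 12*s^3 + 9*s^2 + 6*s - 3)
[2] reduce the feedback loop with forward B1 and return (B2*B3) -> (-6*s^5 - 21*s^4 - 6*s^3 - 3*s^2 + 12*s - 3)/(6*s^6 + 21*s^5 + 9*s^4 + 15*s^3 + 5*s^2 + 21*s - 11)
That last expression is T(s), already simplified. Scaling its denominator by 1/6 (the reciprocal of the leading coefficient) yields the monic denominator.

Answer: s^6 + 7*s^5/2 + 3*s^4/2 + 5*s^3/2 + 5*s^2/6 + 7*s/2 - 11/6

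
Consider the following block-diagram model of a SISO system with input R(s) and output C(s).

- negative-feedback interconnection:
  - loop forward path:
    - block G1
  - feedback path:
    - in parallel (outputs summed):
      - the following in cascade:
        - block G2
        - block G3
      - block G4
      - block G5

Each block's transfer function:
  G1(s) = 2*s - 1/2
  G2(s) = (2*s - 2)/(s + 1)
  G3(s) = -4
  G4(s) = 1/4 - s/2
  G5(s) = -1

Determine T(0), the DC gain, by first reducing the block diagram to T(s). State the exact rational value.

Step 1: series reduction of G2, G3 = (8 - 8*s)/(s + 1)
Step 2: reduce the parallel group (G2*G3), G4, G5 = (-2*s^2 - 37*s + 29)/(4*s + 4)
Step 3: feedback reduction of G1, ((G2*G3)+G4+G5) = (-16*s^2 - 12*s + 4)/(8*s^3 + 146*s^2 - 161*s + 21)
Step 3 gives the overall T(s). Then T(0) = 4/21.

Final answer: 4/21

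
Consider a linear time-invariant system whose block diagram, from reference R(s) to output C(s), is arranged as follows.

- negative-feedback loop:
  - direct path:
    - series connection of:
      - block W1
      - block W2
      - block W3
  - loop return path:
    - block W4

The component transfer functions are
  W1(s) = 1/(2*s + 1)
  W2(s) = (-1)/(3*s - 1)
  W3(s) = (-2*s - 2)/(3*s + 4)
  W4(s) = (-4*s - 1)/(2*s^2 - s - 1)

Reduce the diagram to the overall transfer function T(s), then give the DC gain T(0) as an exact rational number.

[1] combine W1, W2, W3 in series, giving (2*s + 2)/(18*s^3 + 27*s^2 + s - 4)
[2] collapse the loop ((W1*W2*W3) forward, W4 return), giving (4*s^3 + 2*s^2 - 4*s - 2)/(36*s^5 + 36*s^4 - 43*s^3 - 44*s^2 - 7*s + 2)
DC gain: substitute s = 0 into T(s) from step 2: T(0) = -2/2 = -1.

Final answer: -1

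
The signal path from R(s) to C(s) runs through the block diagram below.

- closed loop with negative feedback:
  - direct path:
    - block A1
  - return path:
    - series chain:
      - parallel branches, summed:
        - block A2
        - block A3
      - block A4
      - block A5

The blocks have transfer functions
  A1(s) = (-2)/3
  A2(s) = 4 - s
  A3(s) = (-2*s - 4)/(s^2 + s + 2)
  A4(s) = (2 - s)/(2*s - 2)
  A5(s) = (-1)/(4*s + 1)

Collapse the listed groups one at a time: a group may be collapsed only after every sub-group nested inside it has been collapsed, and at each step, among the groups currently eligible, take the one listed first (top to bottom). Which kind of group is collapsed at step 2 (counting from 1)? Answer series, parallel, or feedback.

Step 1: combine A2, A3 in parallel
Step 2: cascade (A2+A3), A4, A5
Step 3: collapse the loop (A1 forward, ((A2+A3)*A4*A5) return)
So the answer for step 2 is series.

Hence the answer: series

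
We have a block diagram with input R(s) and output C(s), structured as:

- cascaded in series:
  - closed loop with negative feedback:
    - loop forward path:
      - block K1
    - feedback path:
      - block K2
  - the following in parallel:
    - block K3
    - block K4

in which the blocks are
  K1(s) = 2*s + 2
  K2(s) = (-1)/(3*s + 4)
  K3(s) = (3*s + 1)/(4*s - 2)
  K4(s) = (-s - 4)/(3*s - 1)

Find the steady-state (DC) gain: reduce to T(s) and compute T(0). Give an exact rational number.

Reducing step by step:

(1) feedback reduction of K1, K2, giving (6*s^2 + 14*s + 8)/(s + 2)
(2) combine K3, K4 in parallel, giving (5*s^2 - 14*s + 7)/(12*s^2 - 10*s + 2)
(3) multiply [K1/(1+K1*K2)], (K3+K4) (series), giving (15*s^4 - 7*s^3 - 57*s^2 - 7*s + 28)/(6*s^3 + 7*s^2 - 9*s + 2)
DC gain: substitute s = 0 into T(s) from step 3: T(0) = 28/2 = 14.

Answer: 14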